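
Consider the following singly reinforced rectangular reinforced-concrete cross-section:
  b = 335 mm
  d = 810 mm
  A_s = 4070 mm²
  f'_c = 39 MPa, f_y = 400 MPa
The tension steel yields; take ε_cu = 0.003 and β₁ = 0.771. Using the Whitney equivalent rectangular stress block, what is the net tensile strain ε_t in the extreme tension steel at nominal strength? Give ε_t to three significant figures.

a = A_s f_y/(0.85 f'_c b) = 146.60 mm.
β₁ = 0.771, so c = a/β₁ = 146.60/0.771 = 190.14 mm.
From the linear strain diagram with ε_cu = 0.003: ε_t = 0.003 (d − c)/c = 0.003 × (810 − 190.14)/190.14 = 0.00978.
Since ε_t ≥ 0.005, the section is tension-controlled.

ε_t ≈ 0.00978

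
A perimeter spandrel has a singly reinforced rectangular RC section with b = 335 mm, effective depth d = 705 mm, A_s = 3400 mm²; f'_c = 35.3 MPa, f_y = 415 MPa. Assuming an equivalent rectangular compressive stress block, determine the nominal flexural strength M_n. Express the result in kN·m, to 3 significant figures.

T = A_s f_y = 3400 × 415 = 1411000 N = 1411 kN.
From C = T: a = T/(0.85 f'_c b) = 1411000/(0.85 × 35.3 × 335) = 140.37 mm.
M_n = T(d − a/2) = 1411 kN × (705 − 70.185) mm = 895.72 kN·m.

M_n ≈ 896 kN·m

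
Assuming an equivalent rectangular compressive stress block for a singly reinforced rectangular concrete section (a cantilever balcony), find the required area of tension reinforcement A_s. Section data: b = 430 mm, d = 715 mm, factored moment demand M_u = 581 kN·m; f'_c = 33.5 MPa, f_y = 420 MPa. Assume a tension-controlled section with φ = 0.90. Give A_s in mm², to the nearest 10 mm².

A_s ≈ 2270 mm²

M_n = M_u/φ = 581/0.90 = 645.556 kN·m.
With M_n = 0.85 f'_c a b (d − a/2), solve the quadratic for a:
a = d − √(d² − 2M_n/(0.85 f'_c b)) = 715 − √(715² − 2 × 645.556×10⁶/(0.85 × 33.5 × 430)) = 77.99 mm.
A_s = 0.85 f'_c a b / f_y = 0.85 × 33.5 × 77.99 × 430 / 420 = 2273.6 mm².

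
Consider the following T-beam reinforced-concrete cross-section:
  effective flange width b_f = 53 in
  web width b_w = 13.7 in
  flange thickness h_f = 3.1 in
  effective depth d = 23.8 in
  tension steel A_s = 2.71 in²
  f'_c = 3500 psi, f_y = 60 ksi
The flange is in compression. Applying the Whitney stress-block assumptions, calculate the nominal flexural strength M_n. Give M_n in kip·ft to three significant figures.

Tension: T = A_s f_y = 2.71 × 60 = 162.6 kips.
Try a within the flange: a = T/(0.85 f'_c b_f) = 162.6/(0.85 × 3.5 × 53) = 1.031 in.
Since a = 1.031 ≤ h_f = 3.1 in, the stress block lies entirely in the flange; analyse as a rectangular beam of width b_f.
M_n = T(d − a/2) = 162.6 × (23.8 − 0.5155) = 3786.1 kip·in.
M_n = 3786.1/12 = 315.51 kip·ft.

M_n ≈ 316 kip·ft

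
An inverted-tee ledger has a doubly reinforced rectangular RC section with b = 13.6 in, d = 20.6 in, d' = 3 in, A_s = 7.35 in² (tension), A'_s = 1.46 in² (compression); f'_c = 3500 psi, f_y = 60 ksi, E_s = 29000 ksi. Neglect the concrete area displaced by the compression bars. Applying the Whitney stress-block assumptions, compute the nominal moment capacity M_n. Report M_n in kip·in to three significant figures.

M_n ≈ 7280 kip·in

Assume both steels yield.
a = (A_s − A'_s) f_y/(0.85 f'_c b) = (7.35 − 1.46) × 60/(0.85 × 3.5 × 13.6) = 8.735 in.
c = a/β₁ = 8.735/0.85 = 10.276 in; ε'_s = 0.003(c − d')/c = 0.0021 ≥ ε_y = 0.0021, so the compression steel yields.
M_n = (A_s − A'_s) f_y (d − a/2) + A'_s f_y (d − d') = 353.4 × (20.6 − 4.3675) + 87.6 × (20.6 − 3) = 5736.6 + 1541.8 = 7278.4 kip·in.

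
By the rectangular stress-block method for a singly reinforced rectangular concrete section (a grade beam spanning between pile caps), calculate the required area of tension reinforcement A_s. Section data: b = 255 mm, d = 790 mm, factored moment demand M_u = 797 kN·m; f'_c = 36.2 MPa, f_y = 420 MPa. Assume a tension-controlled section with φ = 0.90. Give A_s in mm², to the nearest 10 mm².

A_s ≈ 2970 mm²

M_n = M_u/φ = 797/0.90 = 885.556 kN·m.
With M_n = 0.85 f'_c a b (d − a/2), solve the quadratic for a:
a = d − √(d² − 2M_n/(0.85 f'_c b)) = 790 − √(790² − 2 × 885.556×10⁶/(0.85 × 36.2 × 255)) = 158.83 mm.
A_s = 0.85 f'_c a b / f_y = 0.85 × 36.2 × 158.83 × 255 / 420 = 2967.2 mm².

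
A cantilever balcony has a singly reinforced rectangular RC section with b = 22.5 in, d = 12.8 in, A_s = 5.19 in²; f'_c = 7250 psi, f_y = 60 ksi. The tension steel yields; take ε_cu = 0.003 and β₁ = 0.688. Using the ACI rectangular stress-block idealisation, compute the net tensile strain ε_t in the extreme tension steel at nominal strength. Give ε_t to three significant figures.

ε_t ≈ 0.00876

a = A_s f_y/(0.85 f'_c b) = 2.246 in.
β₁ = 0.688, so c = a/β₁ = 2.246/0.688 = 3.265 in.
From the linear strain diagram with ε_cu = 0.003: ε_t = 0.003 (d − c)/c = 0.003 × (12.8 − 3.265)/3.265 = 0.00876.
Since ε_t ≥ 0.005, the section is tension-controlled.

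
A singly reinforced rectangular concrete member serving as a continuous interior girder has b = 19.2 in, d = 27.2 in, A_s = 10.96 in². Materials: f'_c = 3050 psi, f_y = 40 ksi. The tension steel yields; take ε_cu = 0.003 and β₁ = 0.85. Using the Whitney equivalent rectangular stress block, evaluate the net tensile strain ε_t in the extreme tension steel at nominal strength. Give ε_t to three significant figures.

ε_t ≈ 0.00488

a = A_s f_y/(0.85 f'_c b) = 8.807 in.
β₁ = 0.85, so c = a/β₁ = 8.807/0.85 = 10.361 in.
From the linear strain diagram with ε_cu = 0.003: ε_t = 0.003 (d − c)/c = 0.003 × (27.2 − 10.361)/10.361 = 0.00488.
ε_t is between 0.004 and 0.005 — transition zone.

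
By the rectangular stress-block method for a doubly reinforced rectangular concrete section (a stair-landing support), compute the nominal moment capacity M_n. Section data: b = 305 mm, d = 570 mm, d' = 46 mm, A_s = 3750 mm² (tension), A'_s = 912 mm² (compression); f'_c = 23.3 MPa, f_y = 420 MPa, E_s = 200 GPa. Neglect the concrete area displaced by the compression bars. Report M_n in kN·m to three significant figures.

Assume both tension and compression steel yield.
Net tension couple steel: A_s − A'_s = 2838 mm².
a = (A_s − A'_s) f_y / (0.85 f'_c b) = 1191960/(0.85 × 23.3 × 305) = 197.33 mm.
c = a/β₁ = 197.33/0.85 = 232.15 mm; ε'_s = 0.003(c − d')/c = 0.0024 ≥ f_y/E_s = 0.0021, so compression steel does yield.
M_n = (A_s − A'_s) f_y (d − a/2) + A'_s f_y (d − d') = [1191960 × (570 − 98.665) + 383040 × (570 − 46)] × 10⁻⁶ = 561.81 + 200.71 = 762.52 kN·m.

M_n ≈ 763 kN·m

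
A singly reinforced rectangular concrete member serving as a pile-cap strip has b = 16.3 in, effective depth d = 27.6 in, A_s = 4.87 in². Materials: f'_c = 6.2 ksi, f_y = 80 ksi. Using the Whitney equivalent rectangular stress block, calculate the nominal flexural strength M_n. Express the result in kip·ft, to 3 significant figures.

M_n ≈ 822 kip·ft

T = A_s f_y = 4.87 × 80 = 389.6 kips.
a = T/(0.85 f'_c b) = 389.6/(0.85 × 6.2 × 16.3) = 4.535 in.
M_n = T(d − a/2) = 389.6 × (27.6 − 2.2675) = 9869.5 kip·in = 9869.5/12 = 822.46 kip·ft.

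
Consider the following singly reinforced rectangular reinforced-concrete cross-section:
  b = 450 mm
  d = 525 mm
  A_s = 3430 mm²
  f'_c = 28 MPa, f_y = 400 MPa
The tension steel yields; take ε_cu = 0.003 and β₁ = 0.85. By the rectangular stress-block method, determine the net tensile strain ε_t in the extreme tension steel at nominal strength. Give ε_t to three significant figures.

ε_t ≈ 0.00745

a = A_s f_y/(0.85 f'_c b) = 128.10 mm.
β₁ = 0.85, so c = a/β₁ = 128.10/0.85 = 150.71 mm.
From the linear strain diagram with ε_cu = 0.003: ε_t = 0.003 (d − c)/c = 0.003 × (525 − 150.71)/150.71 = 0.00745.
Since ε_t ≥ 0.005, the section is tension-controlled.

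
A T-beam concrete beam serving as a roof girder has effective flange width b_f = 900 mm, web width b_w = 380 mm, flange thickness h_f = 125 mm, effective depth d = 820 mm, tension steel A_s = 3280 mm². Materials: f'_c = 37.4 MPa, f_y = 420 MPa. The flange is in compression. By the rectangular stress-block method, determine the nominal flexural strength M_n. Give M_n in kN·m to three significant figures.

Tension: T = A_s f_y = 3280 × 420 = 1377600 N.
Try a within the flange: a = T/(0.85 f'_c b_f) = 1377600/(0.85 × 37.4 × 900) = 48.15 mm.
Since a = 48.15 ≤ h_f = 125 mm, the stress block lies entirely in the flange; analyse as a rectangular beam of width b_f.
M_n = T(d − a/2) = 1377600 × (820 − 24.075) = 1096.47 × 10⁶ N·mm.
M_n = 1096.47 kN·m.

M_n ≈ 1100 kN·m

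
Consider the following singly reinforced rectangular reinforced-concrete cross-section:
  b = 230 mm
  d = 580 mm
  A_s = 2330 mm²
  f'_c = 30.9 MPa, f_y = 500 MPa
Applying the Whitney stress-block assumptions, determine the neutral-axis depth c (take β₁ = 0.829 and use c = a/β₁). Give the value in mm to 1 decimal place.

T = A_s f_y = 2330 × 500 = 1165000 N = 1165 kN.
Setting C = 0.85 f'_c a b equal to T: a = 1165000/(0.85 × 30.9 × 230) = 192.850 mm.
With β₁ = 0.829, c = a/β₁ = 192.850/0.829 = 232.6 mm.

c ≈ 232.6 mm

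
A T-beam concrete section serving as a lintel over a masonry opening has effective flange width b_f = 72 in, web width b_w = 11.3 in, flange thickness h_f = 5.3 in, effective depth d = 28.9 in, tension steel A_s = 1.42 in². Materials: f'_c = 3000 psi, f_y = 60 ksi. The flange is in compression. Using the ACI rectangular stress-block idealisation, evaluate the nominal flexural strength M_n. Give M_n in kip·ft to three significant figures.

M_n ≈ 204 kip·ft

Tension: T = A_s f_y = 1.42 × 60 = 85.2 kips.
Try a within the flange: a = T/(0.85 f'_c b_f) = 85.2/(0.85 × 3 × 72) = 0.464 in.
Since a = 0.464 ≤ h_f = 5.3 in, the stress block lies entirely in the flange; analyse as a rectangular beam of width b_f.
M_n = T(d − a/2) = 85.2 × (28.9 − 0.232) = 2442.5 kip·in.
M_n = 2442.5/12 = 203.54 kip·ft.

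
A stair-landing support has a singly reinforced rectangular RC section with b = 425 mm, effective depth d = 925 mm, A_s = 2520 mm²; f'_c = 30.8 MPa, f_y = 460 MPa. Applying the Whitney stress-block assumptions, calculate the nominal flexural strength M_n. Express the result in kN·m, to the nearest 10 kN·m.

M_n ≈ 1010 kN·m

T = A_s f_y = 2520 × 460 = 1159200 N = 1159.2 kN.
From C = T: a = T/(0.85 f'_c b) = 1159200/(0.85 × 30.8 × 425) = 104.18 mm.
M_n = T(d − a/2) = 1159.2 kN × (925 − 52.09) mm = 1011.88 kN·m.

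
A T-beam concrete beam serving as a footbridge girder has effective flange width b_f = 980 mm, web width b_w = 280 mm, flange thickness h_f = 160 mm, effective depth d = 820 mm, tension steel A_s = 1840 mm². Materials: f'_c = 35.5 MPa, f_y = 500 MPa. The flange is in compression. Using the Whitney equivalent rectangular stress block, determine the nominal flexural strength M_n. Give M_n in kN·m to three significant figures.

Tension: T = A_s f_y = 1840 × 500 = 920000 N.
Try a within the flange: a = T/(0.85 f'_c b_f) = 920000/(0.85 × 35.5 × 980) = 31.11 mm.
Since a = 31.11 ≤ h_f = 160 mm, the stress block lies entirely in the flange; analyse as a rectangular beam of width b_f.
M_n = T(d − a/2) = 920000 × (820 − 15.555) = 740.09 × 10⁶ N·mm.
M_n = 740.09 kN·m.

M_n ≈ 740 kN·m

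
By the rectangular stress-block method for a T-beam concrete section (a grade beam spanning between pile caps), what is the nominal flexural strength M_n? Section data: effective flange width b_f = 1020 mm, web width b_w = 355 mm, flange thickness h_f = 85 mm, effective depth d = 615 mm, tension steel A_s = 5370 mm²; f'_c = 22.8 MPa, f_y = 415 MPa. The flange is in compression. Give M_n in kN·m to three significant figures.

M_n ≈ 1230 kN·m

Tension: T = A_s f_y = 5370 × 415 = 2228550 N.
Try a within the flange: a = T/(0.85 f'_c b_f) = 2228550/(0.85 × 22.8 × 1020) = 112.74 mm.
a = 112.74 > h_f = 85 mm: the block extends into the web. Split into flange-overhang and web parts.
C_f = 0.85 f'_c (b_f − b_w) h_f = 0.85 × 22.8 × (1020 − 355) × 85 = 1095455 N.
Remaining web compression depth: a_w = (T − C_f)/(0.85 f'_c b_w) = (2228550 − 1095455)/(0.85 × 22.8 × 355) = 164.70 mm.
M_n = C_f(d − h_f/2) + (T − C_f)(d − a_w/2) = 1095455 × (615 − 42.5) + 1133095 × (615 − 82.35) = 627.15 + 603.54 = 1230.69 × 10⁶ N·mm.
M_n = 1230.69 kN·m.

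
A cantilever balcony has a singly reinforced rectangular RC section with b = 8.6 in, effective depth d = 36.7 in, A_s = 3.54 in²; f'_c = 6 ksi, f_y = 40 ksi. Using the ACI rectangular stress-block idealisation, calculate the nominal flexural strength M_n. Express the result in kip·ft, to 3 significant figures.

M_n ≈ 414 kip·ft

T = A_s f_y = 3.54 × 40 = 141.6 kips.
a = T/(0.85 f'_c b) = 141.6/(0.85 × 6 × 8.6) = 3.228 in.
M_n = T(d − a/2) = 141.6 × (36.7 − 1.614) = 4968.2 kip·in = 4968.2/12 = 414.02 kip·ft.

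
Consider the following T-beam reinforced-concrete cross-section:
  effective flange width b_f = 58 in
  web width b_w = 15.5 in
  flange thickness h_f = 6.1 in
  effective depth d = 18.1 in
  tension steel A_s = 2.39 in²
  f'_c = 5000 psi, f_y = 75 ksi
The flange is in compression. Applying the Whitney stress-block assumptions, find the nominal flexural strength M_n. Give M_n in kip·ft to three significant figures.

M_n ≈ 265 kip·ft

Tension: T = A_s f_y = 2.39 × 75 = 179.25 kips.
Try a within the flange: a = T/(0.85 f'_c b_f) = 179.25/(0.85 × 5 × 58) = 0.727 in.
Since a = 0.727 ≤ h_f = 6.1 in, the stress block lies entirely in the flange; analyse as a rectangular beam of width b_f.
M_n = T(d − a/2) = 179.25 × (18.1 − 0.3635) = 3179.3 kip·in.
M_n = 3179.3/12 = 264.94 kip·ft.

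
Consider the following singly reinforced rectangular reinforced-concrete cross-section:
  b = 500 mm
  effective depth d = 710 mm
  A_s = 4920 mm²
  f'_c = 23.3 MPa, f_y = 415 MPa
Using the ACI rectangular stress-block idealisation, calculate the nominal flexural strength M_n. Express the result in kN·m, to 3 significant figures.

M_n ≈ 1240 kN·m

T = A_s f_y = 4920 × 415 = 2041800 N = 2041.8 kN.
From C = T: a = T/(0.85 f'_c b) = 2041800/(0.85 × 23.3 × 500) = 206.19 mm.
M_n = T(d − a/2) = 2041.8 kN × (710 − 103.095) mm = 1239.18 kN·m.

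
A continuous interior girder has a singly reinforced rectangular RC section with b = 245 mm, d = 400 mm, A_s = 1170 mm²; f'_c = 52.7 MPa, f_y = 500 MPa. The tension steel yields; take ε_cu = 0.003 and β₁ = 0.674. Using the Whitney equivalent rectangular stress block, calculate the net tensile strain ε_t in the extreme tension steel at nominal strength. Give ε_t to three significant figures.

a = A_s f_y/(0.85 f'_c b) = 53.30 mm.
β₁ = 0.674, so c = a/β₁ = 53.30/0.674 = 79.08 mm.
From the linear strain diagram with ε_cu = 0.003: ε_t = 0.003 (d − c)/c = 0.003 × (400 − 79.08)/79.08 = 0.0122.
Since ε_t ≥ 0.005, the section is tension-controlled.

ε_t ≈ 0.0122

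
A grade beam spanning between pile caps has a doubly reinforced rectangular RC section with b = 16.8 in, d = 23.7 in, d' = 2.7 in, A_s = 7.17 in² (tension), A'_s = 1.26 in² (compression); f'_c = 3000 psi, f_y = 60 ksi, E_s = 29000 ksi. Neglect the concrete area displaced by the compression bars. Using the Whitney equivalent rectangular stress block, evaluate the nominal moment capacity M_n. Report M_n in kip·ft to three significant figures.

Assume both steels yield.
a = (A_s − A'_s) f_y/(0.85 f'_c b) = (7.17 − 1.26) × 60/(0.85 × 3 × 16.8) = 8.277 in.
c = a/β₁ = 8.277/0.85 = 9.738 in; ε'_s = 0.003(c − d')/c = 0.0022 ≥ ε_y = 0.0021, so the compression steel yields.
M_n = (A_s − A'_s) f_y (d − a/2) + A'_s f_y (d − d') = 354.6 × (23.7 − 4.1385) + 75.6 × (23.7 − 2.7) = 6936.5 + 1587.6 = 8524.1 kip·in = 8524.1/12 = 710.34 kip·ft.

M_n ≈ 710 kip·ft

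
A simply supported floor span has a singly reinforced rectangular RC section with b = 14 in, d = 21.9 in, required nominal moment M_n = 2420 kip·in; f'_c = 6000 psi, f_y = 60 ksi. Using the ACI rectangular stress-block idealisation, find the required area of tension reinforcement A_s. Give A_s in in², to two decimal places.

A_s ≈ 1.91 in²

From M_n = 0.85 f'_c a b (d − a/2):
a = d − √(d² − 2M_n/(0.85 f'_c b)) = 21.9 − √(21.9² − 2 × 2420/(0.85 × 6 × 14)) = 1.607 in.
A_s = 0.85 f'_c a b / f_y = 0.85 × 6 × 1.607 × 14 / 60 = 1.912 in².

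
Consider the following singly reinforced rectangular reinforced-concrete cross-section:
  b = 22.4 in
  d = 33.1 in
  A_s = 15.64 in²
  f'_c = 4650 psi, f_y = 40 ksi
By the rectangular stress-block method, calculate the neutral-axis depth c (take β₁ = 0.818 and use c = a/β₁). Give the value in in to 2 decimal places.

c ≈ 8.64 in

T = A_s f_y = 15.64 × 40 = 625.6 kips.
a = T/(0.85 f'_c b) = 625.6/(0.85 × 4.65 × 22.4) = 7.0661 in.
With β₁ = 0.818, c = a/β₁ = 7.0661/0.818 = 8.64 in.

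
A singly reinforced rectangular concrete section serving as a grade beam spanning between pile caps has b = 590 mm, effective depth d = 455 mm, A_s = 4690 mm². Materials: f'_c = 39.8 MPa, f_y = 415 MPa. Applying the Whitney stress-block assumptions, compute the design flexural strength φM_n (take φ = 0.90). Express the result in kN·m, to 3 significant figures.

T = A_s f_y = 4690 × 415 = 1946350 N = 1946.35 kN.
From C = T: a = T/(0.85 f'_c b) = 1946350/(0.85 × 39.8 × 590) = 97.51 mm.
M_n = T(d − a/2) = 1946.35 kN × (455 − 48.755) mm = 790.69 kN·m.
φM_n = 0.90 × 790.69 = 711.62 kN·m.

φM_n ≈ 712 kN·m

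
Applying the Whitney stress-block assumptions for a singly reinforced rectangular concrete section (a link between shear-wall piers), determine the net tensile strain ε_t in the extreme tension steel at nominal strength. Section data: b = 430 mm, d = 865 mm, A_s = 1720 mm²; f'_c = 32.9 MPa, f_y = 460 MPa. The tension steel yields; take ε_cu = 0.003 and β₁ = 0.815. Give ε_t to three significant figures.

a = A_s f_y/(0.85 f'_c b) = 65.80 mm.
β₁ = 0.815, so c = a/β₁ = 65.80/0.815 = 80.74 mm.
From the linear strain diagram with ε_cu = 0.003: ε_t = 0.003 (d − c)/c = 0.003 × (865 − 80.74)/80.74 = 0.0291.
Since ε_t ≥ 0.005, the section is tension-controlled.

ε_t ≈ 0.0291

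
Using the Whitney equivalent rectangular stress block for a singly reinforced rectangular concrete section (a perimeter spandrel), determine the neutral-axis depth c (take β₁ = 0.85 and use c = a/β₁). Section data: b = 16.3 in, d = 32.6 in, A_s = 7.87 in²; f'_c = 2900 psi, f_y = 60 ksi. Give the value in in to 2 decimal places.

c ≈ 13.83 in

T = A_s f_y = 7.87 × 60 = 472.2 kips.
a = T/(0.85 f'_c b) = 472.2/(0.85 × 2.9 × 16.3) = 11.7523 in.
With β₁ = 0.85, c = a/β₁ = 11.7523/0.85 = 13.83 in.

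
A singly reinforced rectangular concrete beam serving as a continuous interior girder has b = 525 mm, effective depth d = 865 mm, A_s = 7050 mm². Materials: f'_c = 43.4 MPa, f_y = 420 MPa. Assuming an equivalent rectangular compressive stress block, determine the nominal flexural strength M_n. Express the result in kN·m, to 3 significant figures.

T = A_s f_y = 7050 × 420 = 2961000 N = 2961 kN.
From C = T: a = T/(0.85 f'_c b) = 2961000/(0.85 × 43.4 × 525) = 152.89 mm.
M_n = T(d − a/2) = 2961 kN × (865 − 76.445) mm = 2334.91 kN·m.

M_n ≈ 2330 kN·m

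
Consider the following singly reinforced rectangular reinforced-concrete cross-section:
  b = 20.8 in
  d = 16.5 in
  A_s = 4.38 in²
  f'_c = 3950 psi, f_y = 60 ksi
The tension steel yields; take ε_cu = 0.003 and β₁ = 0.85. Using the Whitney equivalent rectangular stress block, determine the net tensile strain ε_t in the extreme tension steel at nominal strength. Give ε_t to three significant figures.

ε_t ≈ 0.00818

a = A_s f_y/(0.85 f'_c b) = 3.763 in.
β₁ = 0.85, so c = a/β₁ = 3.763/0.85 = 4.427 in.
From the linear strain diagram with ε_cu = 0.003: ε_t = 0.003 (d − c)/c = 0.003 × (16.5 − 4.427)/4.427 = 0.00818.
Since ε_t ≥ 0.005, the section is tension-controlled.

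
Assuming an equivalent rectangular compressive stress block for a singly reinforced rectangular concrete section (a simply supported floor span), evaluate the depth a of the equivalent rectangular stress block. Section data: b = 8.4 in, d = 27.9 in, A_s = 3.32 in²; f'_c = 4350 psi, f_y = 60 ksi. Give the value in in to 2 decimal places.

a ≈ 6.41 in

T = A_s f_y = 3.32 × 60 = 199.2 kips.
a = T/(0.85 f'_c b) = 199.2/(0.85 × 4.35 × 8.4) = 6.41 in.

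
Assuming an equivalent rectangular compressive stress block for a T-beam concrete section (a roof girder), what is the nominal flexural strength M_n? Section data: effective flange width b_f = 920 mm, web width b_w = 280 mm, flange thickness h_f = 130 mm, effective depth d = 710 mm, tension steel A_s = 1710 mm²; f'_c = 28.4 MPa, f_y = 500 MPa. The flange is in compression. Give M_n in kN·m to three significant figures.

M_n ≈ 591 kN·m

Tension: T = A_s f_y = 1710 × 500 = 855000 N.
Try a within the flange: a = T/(0.85 f'_c b_f) = 855000/(0.85 × 28.4 × 920) = 38.50 mm.
Since a = 38.50 ≤ h_f = 130 mm, the stress block lies entirely in the flange; analyse as a rectangular beam of width b_f.
M_n = T(d − a/2) = 855000 × (710 − 19.25) = 590.59 × 10⁶ N·mm.
M_n = 590.59 kN·m.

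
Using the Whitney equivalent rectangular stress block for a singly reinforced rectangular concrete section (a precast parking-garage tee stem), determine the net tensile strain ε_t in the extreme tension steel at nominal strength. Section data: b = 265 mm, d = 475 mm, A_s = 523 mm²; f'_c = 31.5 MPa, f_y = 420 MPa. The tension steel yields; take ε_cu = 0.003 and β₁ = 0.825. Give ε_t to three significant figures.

a = A_s f_y/(0.85 f'_c b) = 30.96 mm.
β₁ = 0.825, so c = a/β₁ = 30.96/0.825 = 37.53 mm.
From the linear strain diagram with ε_cu = 0.003: ε_t = 0.003 (d − c)/c = 0.003 × (475 − 37.53)/37.53 = 0.0350.
Since ε_t ≥ 0.005, the section is tension-controlled.

ε_t ≈ 0.0350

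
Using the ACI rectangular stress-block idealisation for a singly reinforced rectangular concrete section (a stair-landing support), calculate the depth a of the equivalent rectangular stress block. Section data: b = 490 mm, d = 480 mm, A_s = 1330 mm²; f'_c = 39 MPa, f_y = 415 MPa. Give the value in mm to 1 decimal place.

T = A_s f_y = 1330 × 415 = 551950 N = 551.95 kN.
Setting C = 0.85 f'_c a b equal to T: a = 551950/(0.85 × 39 × 490) = 34.0 mm.

a ≈ 34.0 mm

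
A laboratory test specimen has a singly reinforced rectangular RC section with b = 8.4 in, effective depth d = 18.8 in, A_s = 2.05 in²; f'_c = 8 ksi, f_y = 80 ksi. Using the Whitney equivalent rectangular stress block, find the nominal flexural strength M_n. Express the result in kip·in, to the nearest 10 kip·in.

M_n ≈ 2850 kip·in

T = A_s f_y = 2.05 × 80 = 164 kips.
a = T/(0.85 f'_c b) = 164/(0.85 × 8 × 8.4) = 2.871 in.
M_n = T(d − a/2) = 164 × (18.8 − 1.4355) = 2847.8 kip·in.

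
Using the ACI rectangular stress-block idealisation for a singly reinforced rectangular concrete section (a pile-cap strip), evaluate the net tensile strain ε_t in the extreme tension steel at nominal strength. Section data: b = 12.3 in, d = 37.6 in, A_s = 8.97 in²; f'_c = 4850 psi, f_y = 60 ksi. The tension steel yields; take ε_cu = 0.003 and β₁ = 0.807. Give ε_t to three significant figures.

ε_t ≈ 0.00558

a = A_s f_y/(0.85 f'_c b) = 10.614 in.
β₁ = 0.807, so c = a/β₁ = 10.614/0.807 = 13.152 in.
From the linear strain diagram with ε_cu = 0.003: ε_t = 0.003 (d − c)/c = 0.003 × (37.6 − 13.152)/13.152 = 0.00558.
Since ε_t ≥ 0.005, the section is tension-controlled.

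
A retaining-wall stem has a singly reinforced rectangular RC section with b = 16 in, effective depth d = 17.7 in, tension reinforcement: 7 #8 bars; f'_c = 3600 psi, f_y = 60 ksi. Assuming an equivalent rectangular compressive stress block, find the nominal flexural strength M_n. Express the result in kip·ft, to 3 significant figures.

M_n ≈ 396 kip·ft

A_s = 7 × 0.79 = 5.53 in².
T = A_s f_y = 5.53 × 60 = 331.8 kips.
a = T/(0.85 f'_c b) = 331.8/(0.85 × 3.6 × 16) = 6.777 in.
M_n = T(d − a/2) = 331.8 × (17.7 − 3.3885) = 4748.6 kip·in = 4748.6/12 = 395.72 kip·ft.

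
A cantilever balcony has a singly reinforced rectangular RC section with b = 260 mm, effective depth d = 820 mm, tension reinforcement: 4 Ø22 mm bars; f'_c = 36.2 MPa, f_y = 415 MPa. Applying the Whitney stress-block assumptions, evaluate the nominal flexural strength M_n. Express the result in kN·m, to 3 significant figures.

M_n ≈ 492 kN·m

A_s = 4 × 380 = 1520 mm².
T = A_s f_y = 1520 × 415 = 630800 N = 630.8 kN.
From C = T: a = T/(0.85 f'_c b) = 630800/(0.85 × 36.2 × 260) = 78.85 mm.
M_n = T(d − a/2) = 630.8 kN × (820 − 39.425) mm = 492.39 kN·m.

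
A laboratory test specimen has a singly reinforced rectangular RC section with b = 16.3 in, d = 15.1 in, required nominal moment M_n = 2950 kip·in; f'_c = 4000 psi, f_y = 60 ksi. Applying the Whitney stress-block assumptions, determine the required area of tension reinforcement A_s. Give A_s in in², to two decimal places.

A_s ≈ 3.76 in²

From M_n = 0.85 f'_c a b (d − a/2):
a = d − √(d² − 2M_n/(0.85 f'_c b)) = 15.1 − √(15.1² − 2 × 2950/(0.85 × 4 × 16.3)) = 4.075 in.
A_s = 0.85 f'_c a b / f_y = 0.85 × 4 × 4.075 × 16.3 / 60 = 3.764 in².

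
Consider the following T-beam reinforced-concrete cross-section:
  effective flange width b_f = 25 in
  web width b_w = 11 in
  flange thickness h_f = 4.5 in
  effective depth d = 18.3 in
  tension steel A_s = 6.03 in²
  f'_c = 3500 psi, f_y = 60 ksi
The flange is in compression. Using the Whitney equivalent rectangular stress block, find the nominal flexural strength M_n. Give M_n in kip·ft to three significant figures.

Tension: T = A_s f_y = 6.03 × 60 = 361.8 kips.
Try a within the flange: a = T/(0.85 f'_c b_f) = 361.8/(0.85 × 3.5 × 25) = 4.865 in.
a = 4.865 > h_f = 4.5 in: the block extends into the web. Split into flange-overhang and web parts.
C_f = 0.85 f'_c (b_f − b_w) h_f = 0.85 × 3.5 × (25 − 11) × 4.5 = 187.4 kips.
Remaining web compression depth: a_w = (T − C_f)/(0.85 f'_c b_w) = (361.8 − 187.4)/(0.85 × 3.5 × 11) = 5.329 in.
M_n = C_f(d − h_f/2) + (T − C_f)(d − a_w/2) = 187.4 × (18.3 − 2.25) + 174.4 × (18.3 − 2.6645) = 3007.8 + 2726.8 = 5734.6 kip·in.
M_n = 5734.6/12 = 477.88 kip·ft.

M_n ≈ 478 kip·ft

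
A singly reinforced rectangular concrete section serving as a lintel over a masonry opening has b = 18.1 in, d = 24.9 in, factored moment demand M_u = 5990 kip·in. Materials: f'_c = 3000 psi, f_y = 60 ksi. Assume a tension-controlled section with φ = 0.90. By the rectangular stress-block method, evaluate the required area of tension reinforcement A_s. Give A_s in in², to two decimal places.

A_s ≈ 5.15 in²

M_n = M_u/φ = 5990/0.90 = 6655.56 kip·in.
From M_n = 0.85 f'_c a b (d − a/2):
a = d − √(d² − 2M_n/(0.85 f'_c b)) = 24.9 − √(24.9² − 2 × 6655.56/(0.85 × 3 × 18.1)) = 6.690 in.
A_s = 0.85 f'_c a b / f_y = 0.85 × 3 × 6.690 × 18.1 / 60 = 5.146 in².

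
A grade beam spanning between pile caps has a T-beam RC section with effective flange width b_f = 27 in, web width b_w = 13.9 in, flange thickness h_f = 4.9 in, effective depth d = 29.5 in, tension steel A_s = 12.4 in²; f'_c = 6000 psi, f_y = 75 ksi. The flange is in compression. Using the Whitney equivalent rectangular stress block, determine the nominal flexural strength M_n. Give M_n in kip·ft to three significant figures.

M_n ≈ 2010 kip·ft

Tension: T = A_s f_y = 12.4 × 75 = 930 kips.
Try a within the flange: a = T/(0.85 f'_c b_f) = 930/(0.85 × 6 × 27) = 6.754 in.
a = 6.754 > h_f = 4.9 in: the block extends into the web. Split into flange-overhang and web parts.
C_f = 0.85 f'_c (b_f − b_w) h_f = 0.85 × 6 × (27 − 13.9) × 4.9 = 327.4 kips.
Remaining web compression depth: a_w = (T − C_f)/(0.85 f'_c b_w) = (930 − 327.4)/(0.85 × 6 × 13.9) = 8.500 in.
M_n = C_f(d − h_f/2) + (T − C_f)(d − a_w/2) = 327.4 × (29.5 − 2.45) + 602.6 × (29.5 − 4.25) = 8856.2 + 15215.7 = 24071.9 kip·in.
M_n = 24071.9/12 = 2005.99 kip·ft.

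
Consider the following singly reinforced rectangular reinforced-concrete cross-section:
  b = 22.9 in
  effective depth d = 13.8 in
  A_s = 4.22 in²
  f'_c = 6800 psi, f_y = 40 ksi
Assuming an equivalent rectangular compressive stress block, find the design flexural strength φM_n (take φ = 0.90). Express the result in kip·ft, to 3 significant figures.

φM_n ≈ 167 kip·ft

T = A_s f_y = 4.22 × 40 = 168.8 kips.
a = T/(0.85 f'_c b) = 168.8/(0.85 × 6.8 × 22.9) = 1.275 in.
M_n = T(d − a/2) = 168.8 × (13.8 − 0.6375) = 2221.8 kip·in = 2221.8/12 = 185.15 kip·ft.
φM_n = 0.90 × 185.15 = 166.64 kip·ft.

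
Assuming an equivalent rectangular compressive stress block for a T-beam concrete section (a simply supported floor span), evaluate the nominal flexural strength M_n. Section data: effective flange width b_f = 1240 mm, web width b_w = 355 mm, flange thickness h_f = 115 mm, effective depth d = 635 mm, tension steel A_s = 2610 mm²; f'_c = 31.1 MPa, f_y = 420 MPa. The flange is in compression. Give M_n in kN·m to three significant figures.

Tension: T = A_s f_y = 2610 × 420 = 1096200 N.
Try a within the flange: a = T/(0.85 f'_c b_f) = 1096200/(0.85 × 31.1 × 1240) = 33.44 mm.
Since a = 33.44 ≤ h_f = 115 mm, the stress block lies entirely in the flange; analyse as a rectangular beam of width b_f.
M_n = T(d − a/2) = 1096200 × (635 − 16.72) = 677.76 × 10⁶ N·mm.
M_n = 677.76 kN·m.

M_n ≈ 678 kN·m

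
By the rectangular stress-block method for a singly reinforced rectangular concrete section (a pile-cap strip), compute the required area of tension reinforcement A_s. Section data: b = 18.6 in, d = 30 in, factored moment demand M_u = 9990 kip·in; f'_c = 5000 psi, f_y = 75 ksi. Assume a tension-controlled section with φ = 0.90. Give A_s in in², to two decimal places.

M_n = M_u/φ = 9990/0.90 = 11100 kip·in.
From M_n = 0.85 f'_c a b (d − a/2):
a = d − √(d² − 2M_n/(0.85 f'_c b)) = 30 − √(30² − 2 × 11100/(0.85 × 5 × 18.6)) = 5.117 in.
A_s = 0.85 f'_c a b / f_y = 0.85 × 5 × 5.117 × 18.6 / 75 = 5.393 in².

A_s ≈ 5.39 in²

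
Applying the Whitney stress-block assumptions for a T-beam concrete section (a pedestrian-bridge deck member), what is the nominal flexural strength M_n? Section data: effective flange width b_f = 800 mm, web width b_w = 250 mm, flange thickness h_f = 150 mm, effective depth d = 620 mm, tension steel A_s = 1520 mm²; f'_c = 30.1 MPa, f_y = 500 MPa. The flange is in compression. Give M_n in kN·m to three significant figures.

Tension: T = A_s f_y = 1520 × 500 = 760000 N.
Try a within the flange: a = T/(0.85 f'_c b_f) = 760000/(0.85 × 30.1 × 800) = 37.13 mm.
Since a = 37.13 ≤ h_f = 150 mm, the stress block lies entirely in the flange; analyse as a rectangular beam of width b_f.
M_n = T(d − a/2) = 760000 × (620 − 18.565) = 457.09 × 10⁶ N·mm.
M_n = 457.09 kN·m.

M_n ≈ 457 kN·m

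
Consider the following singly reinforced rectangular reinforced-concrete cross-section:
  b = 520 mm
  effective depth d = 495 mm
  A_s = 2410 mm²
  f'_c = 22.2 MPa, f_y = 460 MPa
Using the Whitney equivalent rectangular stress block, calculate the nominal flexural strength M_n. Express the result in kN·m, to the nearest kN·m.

T = A_s f_y = 2410 × 460 = 1108600 N = 1108.6 kN.
From C = T: a = T/(0.85 f'_c b) = 1108600/(0.85 × 22.2 × 520) = 112.98 mm.
M_n = T(d − a/2) = 1108.6 kN × (495 − 56.49) mm = 486.13 kN·m.

M_n ≈ 486 kN·m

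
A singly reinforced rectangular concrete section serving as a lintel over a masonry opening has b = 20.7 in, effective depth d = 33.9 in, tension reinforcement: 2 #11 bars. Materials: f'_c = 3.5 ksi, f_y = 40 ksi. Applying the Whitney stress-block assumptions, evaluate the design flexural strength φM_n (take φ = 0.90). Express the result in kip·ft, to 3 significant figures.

A_s = 2 × 1.56 = 3.12 in².
T = A_s f_y = 3.12 × 40 = 124.8 kips.
a = T/(0.85 f'_c b) = 124.8/(0.85 × 3.5 × 20.7) = 2.027 in.
M_n = T(d − a/2) = 124.8 × (33.9 − 1.0135) = 4104.2 kip·in = 4104.2/12 = 342.02 kip·ft.
φM_n = 0.90 × 342.02 = 307.82 kip·ft.

φM_n ≈ 308 kip·ft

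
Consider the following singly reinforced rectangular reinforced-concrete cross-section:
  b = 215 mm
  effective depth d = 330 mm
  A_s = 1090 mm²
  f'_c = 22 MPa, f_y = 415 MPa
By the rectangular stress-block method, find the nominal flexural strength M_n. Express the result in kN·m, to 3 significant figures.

M_n ≈ 124 kN·m

T = A_s f_y = 1090 × 415 = 452350 N = 452.35 kN.
From C = T: a = T/(0.85 f'_c b) = 452350/(0.85 × 22 × 215) = 112.51 mm.
M_n = T(d − a/2) = 452.35 kN × (330 − 56.255) mm = 123.83 kN·m.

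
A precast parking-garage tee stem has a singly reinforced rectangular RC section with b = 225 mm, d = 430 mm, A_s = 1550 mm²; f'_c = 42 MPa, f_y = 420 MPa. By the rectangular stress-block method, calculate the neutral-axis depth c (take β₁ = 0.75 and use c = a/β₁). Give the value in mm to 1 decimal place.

c ≈ 108.1 mm

T = A_s f_y = 1550 × 420 = 651000 N = 651 kN.
Setting C = 0.85 f'_c a b equal to T: a = 651000/(0.85 × 42 × 225) = 81.046 mm.
With β₁ = 0.75, c = a/β₁ = 81.046/0.75 = 108.1 mm.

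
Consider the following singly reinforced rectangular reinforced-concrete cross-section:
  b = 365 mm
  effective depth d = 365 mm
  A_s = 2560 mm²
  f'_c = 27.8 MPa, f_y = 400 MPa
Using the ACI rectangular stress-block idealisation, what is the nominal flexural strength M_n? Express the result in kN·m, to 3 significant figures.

M_n ≈ 313 kN·m

T = A_s f_y = 2560 × 400 = 1024000 N = 1024 kN.
From C = T: a = T/(0.85 f'_c b) = 1024000/(0.85 × 27.8 × 365) = 118.73 mm.
M_n = T(d − a/2) = 1024 kN × (365 − 59.365) mm = 312.97 kN·m.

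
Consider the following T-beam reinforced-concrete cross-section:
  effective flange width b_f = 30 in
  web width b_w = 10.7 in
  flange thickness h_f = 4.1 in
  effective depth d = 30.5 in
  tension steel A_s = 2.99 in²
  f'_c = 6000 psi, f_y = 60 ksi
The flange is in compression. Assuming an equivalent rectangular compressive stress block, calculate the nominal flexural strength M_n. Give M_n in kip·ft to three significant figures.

M_n ≈ 447 kip·ft

Tension: T = A_s f_y = 2.99 × 60 = 179.4 kips.
Try a within the flange: a = T/(0.85 f'_c b_f) = 179.4/(0.85 × 6 × 30) = 1.173 in.
Since a = 1.173 ≤ h_f = 4.1 in, the stress block lies entirely in the flange; analyse as a rectangular beam of width b_f.
M_n = T(d − a/2) = 179.4 × (30.5 − 0.5865) = 5366.5 kip·in.
M_n = 5366.5/12 = 447.21 kip·ft.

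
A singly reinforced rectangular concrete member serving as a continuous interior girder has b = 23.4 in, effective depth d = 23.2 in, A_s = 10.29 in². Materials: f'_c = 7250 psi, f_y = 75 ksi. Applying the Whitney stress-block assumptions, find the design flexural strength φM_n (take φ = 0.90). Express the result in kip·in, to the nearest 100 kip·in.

φM_n ≈ 14300 kip·in

T = A_s f_y = 10.29 × 75 = 771.75 kips.
a = T/(0.85 f'_c b) = 771.75/(0.85 × 7.25 × 23.4) = 5.352 in.
M_n = T(d − a/2) = 771.75 × (23.2 − 2.676) = 15839.4 kip·in.
φM_n = 0.90 × 15839.4 = 14255.5 kip·in.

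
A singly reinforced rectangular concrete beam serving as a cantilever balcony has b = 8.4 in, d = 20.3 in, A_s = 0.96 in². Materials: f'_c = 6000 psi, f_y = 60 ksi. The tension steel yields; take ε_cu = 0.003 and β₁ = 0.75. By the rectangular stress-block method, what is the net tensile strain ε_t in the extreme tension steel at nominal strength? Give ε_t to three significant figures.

a = A_s f_y/(0.85 f'_c b) = 1.345 in.
β₁ = 0.75, so c = a/β₁ = 1.345/0.75 = 1.793 in.
From the linear strain diagram with ε_cu = 0.003: ε_t = 0.003 (d − c)/c = 0.003 × (20.3 − 1.793)/1.793 = 0.0310.
Since ε_t ≥ 0.005, the section is tension-controlled.

ε_t ≈ 0.0310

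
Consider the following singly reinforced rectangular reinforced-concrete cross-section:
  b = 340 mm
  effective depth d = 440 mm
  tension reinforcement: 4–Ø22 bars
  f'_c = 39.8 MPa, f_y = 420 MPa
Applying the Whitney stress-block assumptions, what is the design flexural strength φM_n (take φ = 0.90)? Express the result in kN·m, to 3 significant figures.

A_s = 4 × 380 = 1520 mm².
T = A_s f_y = 1520 × 420 = 638400 N = 638.4 kN.
From C = T: a = T/(0.85 f'_c b) = 638400/(0.85 × 39.8 × 340) = 55.50 mm.
M_n = T(d − a/2) = 638.4 kN × (440 − 27.75) mm = 263.18 kN·m.
φM_n = 0.90 × 263.18 = 236.86 kN·m.

φM_n ≈ 237 kN·m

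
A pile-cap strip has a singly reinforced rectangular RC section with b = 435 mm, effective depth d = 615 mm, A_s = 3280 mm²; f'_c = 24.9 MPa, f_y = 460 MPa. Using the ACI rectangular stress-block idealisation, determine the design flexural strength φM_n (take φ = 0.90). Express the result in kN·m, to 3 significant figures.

φM_n ≈ 724 kN·m

T = A_s f_y = 3280 × 460 = 1508800 N = 1508.8 kN.
From C = T: a = T/(0.85 f'_c b) = 1508800/(0.85 × 24.9 × 435) = 163.88 mm.
M_n = T(d − a/2) = 1508.8 kN × (615 − 81.94) mm = 804.28 kN·m.
φM_n = 0.90 × 804.28 = 723.85 kN·m.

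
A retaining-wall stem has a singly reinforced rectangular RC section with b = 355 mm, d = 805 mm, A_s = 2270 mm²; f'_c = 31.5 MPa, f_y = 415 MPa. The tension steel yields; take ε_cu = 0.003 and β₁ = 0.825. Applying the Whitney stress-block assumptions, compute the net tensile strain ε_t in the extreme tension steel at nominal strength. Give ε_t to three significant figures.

ε_t ≈ 0.0171

a = A_s f_y/(0.85 f'_c b) = 99.11 mm.
β₁ = 0.825, so c = a/β₁ = 99.11/0.825 = 120.13 mm.
From the linear strain diagram with ε_cu = 0.003: ε_t = 0.003 (d − c)/c = 0.003 × (805 − 120.13)/120.13 = 0.0171.
Since ε_t ≥ 0.005, the section is tension-controlled.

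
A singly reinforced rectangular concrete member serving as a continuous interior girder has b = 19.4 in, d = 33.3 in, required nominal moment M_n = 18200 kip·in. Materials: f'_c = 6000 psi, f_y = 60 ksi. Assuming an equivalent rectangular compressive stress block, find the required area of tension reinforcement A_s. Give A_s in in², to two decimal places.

From M_n = 0.85 f'_c a b (d − a/2):
a = d − √(d² − 2M_n/(0.85 f'_c b)) = 33.3 − √(33.3² − 2 × 18200/(0.85 × 6 × 19.4)) = 6.079 in.
A_s = 0.85 f'_c a b / f_y = 0.85 × 6 × 6.079 × 19.4 / 60 = 10.024 in².

A_s ≈ 10.02 in²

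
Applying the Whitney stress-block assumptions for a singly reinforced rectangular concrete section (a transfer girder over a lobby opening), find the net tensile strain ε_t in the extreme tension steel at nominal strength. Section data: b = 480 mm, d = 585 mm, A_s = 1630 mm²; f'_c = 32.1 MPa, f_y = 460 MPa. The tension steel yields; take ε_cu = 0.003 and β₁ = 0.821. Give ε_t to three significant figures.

ε_t ≈ 0.0222

a = A_s f_y/(0.85 f'_c b) = 57.25 mm.
β₁ = 0.821, so c = a/β₁ = 57.25/0.821 = 69.73 mm.
From the linear strain diagram with ε_cu = 0.003: ε_t = 0.003 (d − c)/c = 0.003 × (585 − 69.73)/69.73 = 0.0222.
Since ε_t ≥ 0.005, the section is tension-controlled.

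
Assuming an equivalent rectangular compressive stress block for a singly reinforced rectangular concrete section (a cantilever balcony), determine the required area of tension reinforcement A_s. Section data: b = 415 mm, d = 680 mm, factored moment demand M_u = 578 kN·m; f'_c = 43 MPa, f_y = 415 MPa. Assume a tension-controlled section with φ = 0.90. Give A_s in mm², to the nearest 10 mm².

M_n = M_u/φ = 578/0.90 = 642.222 kN·m.
With M_n = 0.85 f'_c a b (d − a/2), solve the quadratic for a:
a = d − √(d² − 2M_n/(0.85 f'_c b)) = 680 − √(680² − 2 × 642.222×10⁶/(0.85 × 43 × 415)) = 65.41 mm.
A_s = 0.85 f'_c a b / f_y = 0.85 × 43 × 65.41 × 415 / 415 = 2390.7 mm².

A_s ≈ 2390 mm²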